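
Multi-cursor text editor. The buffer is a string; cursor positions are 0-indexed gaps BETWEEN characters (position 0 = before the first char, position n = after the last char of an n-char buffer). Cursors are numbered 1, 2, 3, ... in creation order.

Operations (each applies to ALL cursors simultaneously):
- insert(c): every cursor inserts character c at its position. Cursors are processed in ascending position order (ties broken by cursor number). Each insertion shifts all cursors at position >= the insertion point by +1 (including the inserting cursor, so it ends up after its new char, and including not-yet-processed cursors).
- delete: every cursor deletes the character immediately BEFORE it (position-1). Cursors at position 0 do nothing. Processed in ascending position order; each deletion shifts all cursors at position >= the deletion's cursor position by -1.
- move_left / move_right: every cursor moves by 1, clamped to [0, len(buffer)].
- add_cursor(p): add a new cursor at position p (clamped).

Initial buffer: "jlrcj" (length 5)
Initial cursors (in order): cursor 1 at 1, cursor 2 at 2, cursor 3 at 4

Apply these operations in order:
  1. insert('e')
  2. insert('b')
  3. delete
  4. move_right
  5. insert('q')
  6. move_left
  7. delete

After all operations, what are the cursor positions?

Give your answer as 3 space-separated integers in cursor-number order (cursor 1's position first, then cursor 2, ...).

Answer: 2 4 7

Derivation:
After op 1 (insert('e')): buffer="jelercej" (len 8), cursors c1@2 c2@4 c3@7, authorship .1.2..3.
After op 2 (insert('b')): buffer="jeblebrcebj" (len 11), cursors c1@3 c2@6 c3@10, authorship .11.22..33.
After op 3 (delete): buffer="jelercej" (len 8), cursors c1@2 c2@4 c3@7, authorship .1.2..3.
After op 4 (move_right): buffer="jelercej" (len 8), cursors c1@3 c2@5 c3@8, authorship .1.2..3.
After op 5 (insert('q')): buffer="jelqerqcejq" (len 11), cursors c1@4 c2@7 c3@11, authorship .1.12.2.3.3
After op 6 (move_left): buffer="jelqerqcejq" (len 11), cursors c1@3 c2@6 c3@10, authorship .1.12.2.3.3
After op 7 (delete): buffer="jeqeqceq" (len 8), cursors c1@2 c2@4 c3@7, authorship .1122.33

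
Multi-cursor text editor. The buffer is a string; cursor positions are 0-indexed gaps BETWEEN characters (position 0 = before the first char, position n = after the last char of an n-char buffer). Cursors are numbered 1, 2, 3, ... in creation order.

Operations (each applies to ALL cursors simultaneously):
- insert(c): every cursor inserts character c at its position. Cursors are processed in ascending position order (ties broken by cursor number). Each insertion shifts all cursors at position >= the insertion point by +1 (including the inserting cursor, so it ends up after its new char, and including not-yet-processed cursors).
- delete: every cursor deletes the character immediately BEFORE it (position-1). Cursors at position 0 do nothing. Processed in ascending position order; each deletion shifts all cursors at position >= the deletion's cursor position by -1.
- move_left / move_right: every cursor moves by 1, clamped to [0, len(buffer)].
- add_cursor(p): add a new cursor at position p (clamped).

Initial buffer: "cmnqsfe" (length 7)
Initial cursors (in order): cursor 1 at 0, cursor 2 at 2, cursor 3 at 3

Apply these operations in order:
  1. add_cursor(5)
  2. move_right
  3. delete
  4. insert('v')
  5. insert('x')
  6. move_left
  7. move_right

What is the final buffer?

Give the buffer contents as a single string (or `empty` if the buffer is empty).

After op 1 (add_cursor(5)): buffer="cmnqsfe" (len 7), cursors c1@0 c2@2 c3@3 c4@5, authorship .......
After op 2 (move_right): buffer="cmnqsfe" (len 7), cursors c1@1 c2@3 c3@4 c4@6, authorship .......
After op 3 (delete): buffer="mse" (len 3), cursors c1@0 c2@1 c3@1 c4@2, authorship ...
After op 4 (insert('v')): buffer="vmvvsve" (len 7), cursors c1@1 c2@4 c3@4 c4@6, authorship 1.23.4.
After op 5 (insert('x')): buffer="vxmvvxxsvxe" (len 11), cursors c1@2 c2@7 c3@7 c4@10, authorship 11.2323.44.
After op 6 (move_left): buffer="vxmvvxxsvxe" (len 11), cursors c1@1 c2@6 c3@6 c4@9, authorship 11.2323.44.
After op 7 (move_right): buffer="vxmvvxxsvxe" (len 11), cursors c1@2 c2@7 c3@7 c4@10, authorship 11.2323.44.

Answer: vxmvvxxsvxe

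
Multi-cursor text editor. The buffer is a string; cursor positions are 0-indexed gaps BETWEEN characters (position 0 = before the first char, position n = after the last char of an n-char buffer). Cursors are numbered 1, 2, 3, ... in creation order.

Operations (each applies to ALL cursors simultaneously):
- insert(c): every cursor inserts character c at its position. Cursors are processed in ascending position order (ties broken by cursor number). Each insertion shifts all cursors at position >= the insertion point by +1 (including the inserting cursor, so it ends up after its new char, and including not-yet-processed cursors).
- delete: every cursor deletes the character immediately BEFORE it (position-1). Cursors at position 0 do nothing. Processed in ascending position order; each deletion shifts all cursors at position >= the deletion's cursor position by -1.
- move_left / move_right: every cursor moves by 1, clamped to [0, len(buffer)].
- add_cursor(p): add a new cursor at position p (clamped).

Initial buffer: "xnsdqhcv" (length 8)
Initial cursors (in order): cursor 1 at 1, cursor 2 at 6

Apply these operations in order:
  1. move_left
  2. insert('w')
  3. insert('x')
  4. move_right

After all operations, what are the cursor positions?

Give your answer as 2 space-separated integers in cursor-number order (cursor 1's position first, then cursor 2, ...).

Answer: 3 10

Derivation:
After op 1 (move_left): buffer="xnsdqhcv" (len 8), cursors c1@0 c2@5, authorship ........
After op 2 (insert('w')): buffer="wxnsdqwhcv" (len 10), cursors c1@1 c2@7, authorship 1.....2...
After op 3 (insert('x')): buffer="wxxnsdqwxhcv" (len 12), cursors c1@2 c2@9, authorship 11.....22...
After op 4 (move_right): buffer="wxxnsdqwxhcv" (len 12), cursors c1@3 c2@10, authorship 11.....22...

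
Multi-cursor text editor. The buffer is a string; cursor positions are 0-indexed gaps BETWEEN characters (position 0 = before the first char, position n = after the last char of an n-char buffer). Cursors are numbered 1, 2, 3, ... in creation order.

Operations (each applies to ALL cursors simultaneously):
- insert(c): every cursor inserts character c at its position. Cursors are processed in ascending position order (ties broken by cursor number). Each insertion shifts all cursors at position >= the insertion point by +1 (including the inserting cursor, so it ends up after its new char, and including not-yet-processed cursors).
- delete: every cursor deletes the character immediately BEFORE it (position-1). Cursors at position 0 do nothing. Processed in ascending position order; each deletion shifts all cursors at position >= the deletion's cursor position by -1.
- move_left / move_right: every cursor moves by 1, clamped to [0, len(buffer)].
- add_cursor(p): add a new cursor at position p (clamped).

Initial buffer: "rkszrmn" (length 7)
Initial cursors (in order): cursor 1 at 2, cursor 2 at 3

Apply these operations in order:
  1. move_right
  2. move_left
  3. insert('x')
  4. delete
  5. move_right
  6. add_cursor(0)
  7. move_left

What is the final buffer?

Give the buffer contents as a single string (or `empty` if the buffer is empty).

After op 1 (move_right): buffer="rkszrmn" (len 7), cursors c1@3 c2@4, authorship .......
After op 2 (move_left): buffer="rkszrmn" (len 7), cursors c1@2 c2@3, authorship .......
After op 3 (insert('x')): buffer="rkxsxzrmn" (len 9), cursors c1@3 c2@5, authorship ..1.2....
After op 4 (delete): buffer="rkszrmn" (len 7), cursors c1@2 c2@3, authorship .......
After op 5 (move_right): buffer="rkszrmn" (len 7), cursors c1@3 c2@4, authorship .......
After op 6 (add_cursor(0)): buffer="rkszrmn" (len 7), cursors c3@0 c1@3 c2@4, authorship .......
After op 7 (move_left): buffer="rkszrmn" (len 7), cursors c3@0 c1@2 c2@3, authorship .......

Answer: rkszrmn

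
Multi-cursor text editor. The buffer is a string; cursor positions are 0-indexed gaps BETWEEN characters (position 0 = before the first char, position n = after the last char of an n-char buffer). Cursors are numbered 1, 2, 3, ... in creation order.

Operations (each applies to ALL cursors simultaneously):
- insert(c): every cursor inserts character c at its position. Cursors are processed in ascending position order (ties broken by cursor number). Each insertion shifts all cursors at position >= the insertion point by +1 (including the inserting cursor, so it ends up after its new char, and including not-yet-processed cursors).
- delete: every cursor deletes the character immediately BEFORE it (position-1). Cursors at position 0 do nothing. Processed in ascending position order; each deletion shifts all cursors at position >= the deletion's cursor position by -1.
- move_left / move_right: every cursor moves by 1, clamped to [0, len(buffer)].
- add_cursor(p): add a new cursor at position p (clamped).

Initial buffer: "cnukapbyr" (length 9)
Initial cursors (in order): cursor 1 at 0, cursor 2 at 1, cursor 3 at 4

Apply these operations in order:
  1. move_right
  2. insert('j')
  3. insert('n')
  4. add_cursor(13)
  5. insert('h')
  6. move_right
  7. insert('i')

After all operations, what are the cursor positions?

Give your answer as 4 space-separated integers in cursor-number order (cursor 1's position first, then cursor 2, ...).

Answer: 6 11 18 22

Derivation:
After op 1 (move_right): buffer="cnukapbyr" (len 9), cursors c1@1 c2@2 c3@5, authorship .........
After op 2 (insert('j')): buffer="cjnjukajpbyr" (len 12), cursors c1@2 c2@4 c3@8, authorship .1.2...3....
After op 3 (insert('n')): buffer="cjnnjnukajnpbyr" (len 15), cursors c1@3 c2@6 c3@11, authorship .11.22...33....
After op 4 (add_cursor(13)): buffer="cjnnjnukajnpbyr" (len 15), cursors c1@3 c2@6 c3@11 c4@13, authorship .11.22...33....
After op 5 (insert('h')): buffer="cjnhnjnhukajnhpbhyr" (len 19), cursors c1@4 c2@8 c3@14 c4@17, authorship .111.222...333..4..
After op 6 (move_right): buffer="cjnhnjnhukajnhpbhyr" (len 19), cursors c1@5 c2@9 c3@15 c4@18, authorship .111.222...333..4..
After op 7 (insert('i')): buffer="cjnhnijnhuikajnhpibhyir" (len 23), cursors c1@6 c2@11 c3@18 c4@22, authorship .111.1222.2..333.3.4.4.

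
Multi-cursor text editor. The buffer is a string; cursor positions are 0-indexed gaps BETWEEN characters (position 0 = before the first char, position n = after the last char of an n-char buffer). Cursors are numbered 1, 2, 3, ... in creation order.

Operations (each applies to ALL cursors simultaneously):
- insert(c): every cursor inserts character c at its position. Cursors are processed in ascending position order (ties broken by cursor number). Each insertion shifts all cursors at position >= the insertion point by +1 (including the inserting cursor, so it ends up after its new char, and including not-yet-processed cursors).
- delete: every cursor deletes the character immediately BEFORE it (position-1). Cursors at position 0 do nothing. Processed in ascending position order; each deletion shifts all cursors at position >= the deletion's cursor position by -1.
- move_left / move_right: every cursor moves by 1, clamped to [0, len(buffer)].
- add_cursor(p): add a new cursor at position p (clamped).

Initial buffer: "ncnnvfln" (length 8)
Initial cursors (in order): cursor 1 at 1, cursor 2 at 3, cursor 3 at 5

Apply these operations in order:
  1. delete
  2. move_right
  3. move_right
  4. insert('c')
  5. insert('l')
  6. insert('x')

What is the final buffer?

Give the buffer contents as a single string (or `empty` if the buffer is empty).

Answer: cnclxfclxlclxn

Derivation:
After op 1 (delete): buffer="cnfln" (len 5), cursors c1@0 c2@1 c3@2, authorship .....
After op 2 (move_right): buffer="cnfln" (len 5), cursors c1@1 c2@2 c3@3, authorship .....
After op 3 (move_right): buffer="cnfln" (len 5), cursors c1@2 c2@3 c3@4, authorship .....
After op 4 (insert('c')): buffer="cncfclcn" (len 8), cursors c1@3 c2@5 c3@7, authorship ..1.2.3.
After op 5 (insert('l')): buffer="cnclfcllcln" (len 11), cursors c1@4 c2@7 c3@10, authorship ..11.22.33.
After op 6 (insert('x')): buffer="cnclxfclxlclxn" (len 14), cursors c1@5 c2@9 c3@13, authorship ..111.222.333.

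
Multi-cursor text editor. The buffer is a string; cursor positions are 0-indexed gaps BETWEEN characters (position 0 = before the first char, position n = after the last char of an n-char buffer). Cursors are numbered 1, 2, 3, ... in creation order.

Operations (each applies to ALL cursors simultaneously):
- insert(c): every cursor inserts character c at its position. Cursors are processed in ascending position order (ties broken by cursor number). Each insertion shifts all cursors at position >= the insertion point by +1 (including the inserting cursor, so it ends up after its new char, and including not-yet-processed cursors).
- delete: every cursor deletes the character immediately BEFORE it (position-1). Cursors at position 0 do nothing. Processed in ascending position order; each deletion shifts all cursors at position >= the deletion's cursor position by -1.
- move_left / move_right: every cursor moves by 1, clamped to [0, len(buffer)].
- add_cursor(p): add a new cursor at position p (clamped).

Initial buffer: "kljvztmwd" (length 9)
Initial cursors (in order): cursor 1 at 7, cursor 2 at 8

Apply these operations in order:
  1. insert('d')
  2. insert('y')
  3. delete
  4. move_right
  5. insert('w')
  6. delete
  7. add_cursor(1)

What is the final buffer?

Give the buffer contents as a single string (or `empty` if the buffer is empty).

After op 1 (insert('d')): buffer="kljvztmdwdd" (len 11), cursors c1@8 c2@10, authorship .......1.2.
After op 2 (insert('y')): buffer="kljvztmdywdyd" (len 13), cursors c1@9 c2@12, authorship .......11.22.
After op 3 (delete): buffer="kljvztmdwdd" (len 11), cursors c1@8 c2@10, authorship .......1.2.
After op 4 (move_right): buffer="kljvztmdwdd" (len 11), cursors c1@9 c2@11, authorship .......1.2.
After op 5 (insert('w')): buffer="kljvztmdwwddw" (len 13), cursors c1@10 c2@13, authorship .......1.12.2
After op 6 (delete): buffer="kljvztmdwdd" (len 11), cursors c1@9 c2@11, authorship .......1.2.
After op 7 (add_cursor(1)): buffer="kljvztmdwdd" (len 11), cursors c3@1 c1@9 c2@11, authorship .......1.2.

Answer: kljvztmdwdd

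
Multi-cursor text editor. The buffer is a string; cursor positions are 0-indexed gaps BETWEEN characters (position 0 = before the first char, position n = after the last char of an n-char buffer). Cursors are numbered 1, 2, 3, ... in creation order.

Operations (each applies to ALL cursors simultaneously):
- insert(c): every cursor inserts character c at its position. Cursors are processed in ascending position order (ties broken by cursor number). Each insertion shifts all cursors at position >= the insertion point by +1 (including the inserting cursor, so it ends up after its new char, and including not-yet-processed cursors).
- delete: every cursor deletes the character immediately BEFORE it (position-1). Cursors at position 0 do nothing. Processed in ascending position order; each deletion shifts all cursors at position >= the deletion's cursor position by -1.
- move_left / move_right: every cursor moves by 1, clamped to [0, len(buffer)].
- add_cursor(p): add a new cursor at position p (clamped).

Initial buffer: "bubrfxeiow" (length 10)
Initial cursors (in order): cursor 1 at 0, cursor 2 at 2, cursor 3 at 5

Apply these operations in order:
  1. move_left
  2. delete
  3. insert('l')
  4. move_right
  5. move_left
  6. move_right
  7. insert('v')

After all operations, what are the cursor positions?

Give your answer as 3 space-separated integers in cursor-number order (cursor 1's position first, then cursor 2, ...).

After op 1 (move_left): buffer="bubrfxeiow" (len 10), cursors c1@0 c2@1 c3@4, authorship ..........
After op 2 (delete): buffer="ubfxeiow" (len 8), cursors c1@0 c2@0 c3@2, authorship ........
After op 3 (insert('l')): buffer="llublfxeiow" (len 11), cursors c1@2 c2@2 c3@5, authorship 12..3......
After op 4 (move_right): buffer="llublfxeiow" (len 11), cursors c1@3 c2@3 c3@6, authorship 12..3......
After op 5 (move_left): buffer="llublfxeiow" (len 11), cursors c1@2 c2@2 c3@5, authorship 12..3......
After op 6 (move_right): buffer="llublfxeiow" (len 11), cursors c1@3 c2@3 c3@6, authorship 12..3......
After op 7 (insert('v')): buffer="lluvvblfvxeiow" (len 14), cursors c1@5 c2@5 c3@9, authorship 12.12.3.3.....

Answer: 5 5 9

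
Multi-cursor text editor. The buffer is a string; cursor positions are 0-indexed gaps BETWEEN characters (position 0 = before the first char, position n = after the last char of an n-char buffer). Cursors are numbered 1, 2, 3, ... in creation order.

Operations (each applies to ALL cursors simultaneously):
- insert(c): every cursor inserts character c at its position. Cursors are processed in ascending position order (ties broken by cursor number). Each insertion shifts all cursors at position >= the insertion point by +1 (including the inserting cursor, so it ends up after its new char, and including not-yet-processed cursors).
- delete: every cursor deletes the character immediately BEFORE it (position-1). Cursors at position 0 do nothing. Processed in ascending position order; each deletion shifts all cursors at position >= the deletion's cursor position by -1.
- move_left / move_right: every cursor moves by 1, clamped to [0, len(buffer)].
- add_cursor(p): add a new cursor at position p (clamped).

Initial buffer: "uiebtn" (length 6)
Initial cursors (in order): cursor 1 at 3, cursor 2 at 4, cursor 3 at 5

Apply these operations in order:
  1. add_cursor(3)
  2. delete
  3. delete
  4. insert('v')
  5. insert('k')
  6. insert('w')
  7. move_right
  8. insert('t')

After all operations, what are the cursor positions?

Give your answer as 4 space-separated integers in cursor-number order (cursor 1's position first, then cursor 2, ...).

After op 1 (add_cursor(3)): buffer="uiebtn" (len 6), cursors c1@3 c4@3 c2@4 c3@5, authorship ......
After op 2 (delete): buffer="un" (len 2), cursors c1@1 c2@1 c3@1 c4@1, authorship ..
After op 3 (delete): buffer="n" (len 1), cursors c1@0 c2@0 c3@0 c4@0, authorship .
After op 4 (insert('v')): buffer="vvvvn" (len 5), cursors c1@4 c2@4 c3@4 c4@4, authorship 1234.
After op 5 (insert('k')): buffer="vvvvkkkkn" (len 9), cursors c1@8 c2@8 c3@8 c4@8, authorship 12341234.
After op 6 (insert('w')): buffer="vvvvkkkkwwwwn" (len 13), cursors c1@12 c2@12 c3@12 c4@12, authorship 123412341234.
After op 7 (move_right): buffer="vvvvkkkkwwwwn" (len 13), cursors c1@13 c2@13 c3@13 c4@13, authorship 123412341234.
After op 8 (insert('t')): buffer="vvvvkkkkwwwwntttt" (len 17), cursors c1@17 c2@17 c3@17 c4@17, authorship 123412341234.1234

Answer: 17 17 17 17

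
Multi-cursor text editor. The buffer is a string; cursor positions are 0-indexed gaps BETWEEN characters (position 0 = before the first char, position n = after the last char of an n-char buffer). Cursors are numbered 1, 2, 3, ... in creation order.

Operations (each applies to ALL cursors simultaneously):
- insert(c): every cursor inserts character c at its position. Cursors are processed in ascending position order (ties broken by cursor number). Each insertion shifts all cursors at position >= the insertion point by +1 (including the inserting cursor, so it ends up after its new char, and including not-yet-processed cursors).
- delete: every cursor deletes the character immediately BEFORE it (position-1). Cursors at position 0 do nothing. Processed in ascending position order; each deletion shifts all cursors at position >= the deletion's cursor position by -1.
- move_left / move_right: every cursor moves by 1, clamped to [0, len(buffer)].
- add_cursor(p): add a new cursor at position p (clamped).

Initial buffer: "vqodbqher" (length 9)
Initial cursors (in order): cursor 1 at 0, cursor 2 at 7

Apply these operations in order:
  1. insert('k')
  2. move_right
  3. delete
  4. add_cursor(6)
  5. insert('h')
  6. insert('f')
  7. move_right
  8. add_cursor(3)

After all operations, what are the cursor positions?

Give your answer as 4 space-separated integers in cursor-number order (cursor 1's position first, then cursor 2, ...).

After op 1 (insert('k')): buffer="kvqodbqhker" (len 11), cursors c1@1 c2@9, authorship 1.......2..
After op 2 (move_right): buffer="kvqodbqhker" (len 11), cursors c1@2 c2@10, authorship 1.......2..
After op 3 (delete): buffer="kqodbqhkr" (len 9), cursors c1@1 c2@8, authorship 1......2.
After op 4 (add_cursor(6)): buffer="kqodbqhkr" (len 9), cursors c1@1 c3@6 c2@8, authorship 1......2.
After op 5 (insert('h')): buffer="khqodbqhhkhr" (len 12), cursors c1@2 c3@8 c2@11, authorship 11.....3.22.
After op 6 (insert('f')): buffer="khfqodbqhfhkhfr" (len 15), cursors c1@3 c3@10 c2@14, authorship 111.....33.222.
After op 7 (move_right): buffer="khfqodbqhfhkhfr" (len 15), cursors c1@4 c3@11 c2@15, authorship 111.....33.222.
After op 8 (add_cursor(3)): buffer="khfqodbqhfhkhfr" (len 15), cursors c4@3 c1@4 c3@11 c2@15, authorship 111.....33.222.

Answer: 4 15 11 3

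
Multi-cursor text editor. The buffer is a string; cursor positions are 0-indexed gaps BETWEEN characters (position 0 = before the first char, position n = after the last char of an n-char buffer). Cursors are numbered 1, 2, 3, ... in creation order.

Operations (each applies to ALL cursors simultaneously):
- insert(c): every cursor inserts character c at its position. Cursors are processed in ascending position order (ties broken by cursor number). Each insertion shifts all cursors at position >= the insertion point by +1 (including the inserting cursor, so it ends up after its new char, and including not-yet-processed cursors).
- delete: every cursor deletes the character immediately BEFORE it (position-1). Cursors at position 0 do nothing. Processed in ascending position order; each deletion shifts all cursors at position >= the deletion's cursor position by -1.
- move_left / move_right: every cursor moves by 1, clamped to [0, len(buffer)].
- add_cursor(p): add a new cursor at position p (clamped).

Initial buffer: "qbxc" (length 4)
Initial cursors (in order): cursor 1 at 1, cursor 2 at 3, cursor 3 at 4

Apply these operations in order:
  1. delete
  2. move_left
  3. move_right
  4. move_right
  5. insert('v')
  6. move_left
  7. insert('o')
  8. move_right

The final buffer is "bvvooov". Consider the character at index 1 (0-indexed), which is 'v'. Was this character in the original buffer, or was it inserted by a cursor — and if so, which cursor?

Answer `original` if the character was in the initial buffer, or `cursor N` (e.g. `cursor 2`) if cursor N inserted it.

Answer: cursor 1

Derivation:
After op 1 (delete): buffer="b" (len 1), cursors c1@0 c2@1 c3@1, authorship .
After op 2 (move_left): buffer="b" (len 1), cursors c1@0 c2@0 c3@0, authorship .
After op 3 (move_right): buffer="b" (len 1), cursors c1@1 c2@1 c3@1, authorship .
After op 4 (move_right): buffer="b" (len 1), cursors c1@1 c2@1 c3@1, authorship .
After op 5 (insert('v')): buffer="bvvv" (len 4), cursors c1@4 c2@4 c3@4, authorship .123
After op 6 (move_left): buffer="bvvv" (len 4), cursors c1@3 c2@3 c3@3, authorship .123
After op 7 (insert('o')): buffer="bvvooov" (len 7), cursors c1@6 c2@6 c3@6, authorship .121233
After op 8 (move_right): buffer="bvvooov" (len 7), cursors c1@7 c2@7 c3@7, authorship .121233
Authorship (.=original, N=cursor N): . 1 2 1 2 3 3
Index 1: author = 1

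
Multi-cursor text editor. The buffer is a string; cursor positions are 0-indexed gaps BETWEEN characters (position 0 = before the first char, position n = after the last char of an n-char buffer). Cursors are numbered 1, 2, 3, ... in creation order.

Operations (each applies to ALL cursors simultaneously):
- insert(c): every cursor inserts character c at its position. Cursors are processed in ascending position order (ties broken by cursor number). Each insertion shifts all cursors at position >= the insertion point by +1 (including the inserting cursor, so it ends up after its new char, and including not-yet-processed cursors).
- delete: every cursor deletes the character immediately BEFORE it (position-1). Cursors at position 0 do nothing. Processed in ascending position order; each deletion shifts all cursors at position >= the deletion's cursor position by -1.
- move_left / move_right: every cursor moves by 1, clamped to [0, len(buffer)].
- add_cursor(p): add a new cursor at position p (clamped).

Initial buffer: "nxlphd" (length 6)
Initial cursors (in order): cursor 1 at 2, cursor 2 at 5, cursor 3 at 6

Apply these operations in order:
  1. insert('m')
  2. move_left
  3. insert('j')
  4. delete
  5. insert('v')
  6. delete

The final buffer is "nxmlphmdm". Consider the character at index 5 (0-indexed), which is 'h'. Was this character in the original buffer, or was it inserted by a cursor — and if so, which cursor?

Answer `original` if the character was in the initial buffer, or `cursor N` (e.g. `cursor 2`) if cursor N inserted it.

Answer: original

Derivation:
After op 1 (insert('m')): buffer="nxmlphmdm" (len 9), cursors c1@3 c2@7 c3@9, authorship ..1...2.3
After op 2 (move_left): buffer="nxmlphmdm" (len 9), cursors c1@2 c2@6 c3@8, authorship ..1...2.3
After op 3 (insert('j')): buffer="nxjmlphjmdjm" (len 12), cursors c1@3 c2@8 c3@11, authorship ..11...22.33
After op 4 (delete): buffer="nxmlphmdm" (len 9), cursors c1@2 c2@6 c3@8, authorship ..1...2.3
After op 5 (insert('v')): buffer="nxvmlphvmdvm" (len 12), cursors c1@3 c2@8 c3@11, authorship ..11...22.33
After op 6 (delete): buffer="nxmlphmdm" (len 9), cursors c1@2 c2@6 c3@8, authorship ..1...2.3
Authorship (.=original, N=cursor N): . . 1 . . . 2 . 3
Index 5: author = original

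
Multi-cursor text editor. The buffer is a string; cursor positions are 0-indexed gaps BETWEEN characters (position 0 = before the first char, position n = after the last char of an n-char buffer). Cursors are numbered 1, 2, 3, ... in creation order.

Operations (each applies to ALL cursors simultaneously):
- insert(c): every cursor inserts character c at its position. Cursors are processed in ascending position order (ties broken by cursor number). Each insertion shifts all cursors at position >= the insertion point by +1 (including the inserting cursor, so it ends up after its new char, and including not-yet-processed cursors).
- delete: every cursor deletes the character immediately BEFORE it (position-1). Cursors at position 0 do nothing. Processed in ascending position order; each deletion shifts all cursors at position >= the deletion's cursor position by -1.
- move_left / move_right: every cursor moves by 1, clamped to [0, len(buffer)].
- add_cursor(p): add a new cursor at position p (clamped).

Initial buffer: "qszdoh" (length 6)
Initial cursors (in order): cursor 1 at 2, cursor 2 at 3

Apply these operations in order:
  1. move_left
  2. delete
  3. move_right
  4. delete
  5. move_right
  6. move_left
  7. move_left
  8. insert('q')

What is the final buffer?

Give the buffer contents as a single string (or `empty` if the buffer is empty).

After op 1 (move_left): buffer="qszdoh" (len 6), cursors c1@1 c2@2, authorship ......
After op 2 (delete): buffer="zdoh" (len 4), cursors c1@0 c2@0, authorship ....
After op 3 (move_right): buffer="zdoh" (len 4), cursors c1@1 c2@1, authorship ....
After op 4 (delete): buffer="doh" (len 3), cursors c1@0 c2@0, authorship ...
After op 5 (move_right): buffer="doh" (len 3), cursors c1@1 c2@1, authorship ...
After op 6 (move_left): buffer="doh" (len 3), cursors c1@0 c2@0, authorship ...
After op 7 (move_left): buffer="doh" (len 3), cursors c1@0 c2@0, authorship ...
After op 8 (insert('q')): buffer="qqdoh" (len 5), cursors c1@2 c2@2, authorship 12...

Answer: qqdoh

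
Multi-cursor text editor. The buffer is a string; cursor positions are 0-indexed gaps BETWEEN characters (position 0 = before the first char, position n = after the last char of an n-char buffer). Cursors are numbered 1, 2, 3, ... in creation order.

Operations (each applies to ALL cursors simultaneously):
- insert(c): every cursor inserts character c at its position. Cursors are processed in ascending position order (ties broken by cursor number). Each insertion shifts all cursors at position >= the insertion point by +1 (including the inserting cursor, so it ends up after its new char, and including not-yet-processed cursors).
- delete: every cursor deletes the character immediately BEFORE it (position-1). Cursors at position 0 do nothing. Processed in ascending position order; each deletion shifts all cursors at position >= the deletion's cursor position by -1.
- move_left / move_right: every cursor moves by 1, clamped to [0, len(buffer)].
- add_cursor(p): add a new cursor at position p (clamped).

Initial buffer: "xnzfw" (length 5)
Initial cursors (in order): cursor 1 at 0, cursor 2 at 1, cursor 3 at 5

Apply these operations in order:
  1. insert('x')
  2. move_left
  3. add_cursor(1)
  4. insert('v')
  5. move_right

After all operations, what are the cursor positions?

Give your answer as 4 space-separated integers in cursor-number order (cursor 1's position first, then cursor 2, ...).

Answer: 2 6 12 4

Derivation:
After op 1 (insert('x')): buffer="xxxnzfwx" (len 8), cursors c1@1 c2@3 c3@8, authorship 1.2....3
After op 2 (move_left): buffer="xxxnzfwx" (len 8), cursors c1@0 c2@2 c3@7, authorship 1.2....3
After op 3 (add_cursor(1)): buffer="xxxnzfwx" (len 8), cursors c1@0 c4@1 c2@2 c3@7, authorship 1.2....3
After op 4 (insert('v')): buffer="vxvxvxnzfwvx" (len 12), cursors c1@1 c4@3 c2@5 c3@11, authorship 114.22....33
After op 5 (move_right): buffer="vxvxvxnzfwvx" (len 12), cursors c1@2 c4@4 c2@6 c3@12, authorship 114.22....33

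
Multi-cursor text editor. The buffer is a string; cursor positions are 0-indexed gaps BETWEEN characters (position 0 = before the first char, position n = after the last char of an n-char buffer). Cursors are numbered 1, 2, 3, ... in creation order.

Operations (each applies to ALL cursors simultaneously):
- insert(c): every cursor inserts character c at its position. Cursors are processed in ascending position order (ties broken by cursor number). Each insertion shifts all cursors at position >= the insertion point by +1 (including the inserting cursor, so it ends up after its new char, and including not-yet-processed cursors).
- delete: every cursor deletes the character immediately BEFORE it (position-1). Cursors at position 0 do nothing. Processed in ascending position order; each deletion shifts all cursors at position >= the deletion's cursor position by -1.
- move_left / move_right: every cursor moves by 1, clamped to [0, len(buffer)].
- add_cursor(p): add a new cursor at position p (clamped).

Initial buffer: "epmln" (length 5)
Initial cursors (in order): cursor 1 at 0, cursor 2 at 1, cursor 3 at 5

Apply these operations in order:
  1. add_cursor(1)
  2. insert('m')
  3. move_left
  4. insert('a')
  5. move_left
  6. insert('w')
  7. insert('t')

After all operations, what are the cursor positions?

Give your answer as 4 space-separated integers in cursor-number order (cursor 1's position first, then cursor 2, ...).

Answer: 2 11 19 11

Derivation:
After op 1 (add_cursor(1)): buffer="epmln" (len 5), cursors c1@0 c2@1 c4@1 c3@5, authorship .....
After op 2 (insert('m')): buffer="memmpmlnm" (len 9), cursors c1@1 c2@4 c4@4 c3@9, authorship 1.24....3
After op 3 (move_left): buffer="memmpmlnm" (len 9), cursors c1@0 c2@3 c4@3 c3@8, authorship 1.24....3
After op 4 (insert('a')): buffer="amemaampmlnam" (len 13), cursors c1@1 c2@6 c4@6 c3@12, authorship 11.2244....33
After op 5 (move_left): buffer="amemaampmlnam" (len 13), cursors c1@0 c2@5 c4@5 c3@11, authorship 11.2244....33
After op 6 (insert('w')): buffer="wamemawwampmlnwam" (len 17), cursors c1@1 c2@8 c4@8 c3@15, authorship 111.222444....333
After op 7 (insert('t')): buffer="wtamemawwttampmlnwtam" (len 21), cursors c1@2 c2@11 c4@11 c3@19, authorship 1111.22242444....3333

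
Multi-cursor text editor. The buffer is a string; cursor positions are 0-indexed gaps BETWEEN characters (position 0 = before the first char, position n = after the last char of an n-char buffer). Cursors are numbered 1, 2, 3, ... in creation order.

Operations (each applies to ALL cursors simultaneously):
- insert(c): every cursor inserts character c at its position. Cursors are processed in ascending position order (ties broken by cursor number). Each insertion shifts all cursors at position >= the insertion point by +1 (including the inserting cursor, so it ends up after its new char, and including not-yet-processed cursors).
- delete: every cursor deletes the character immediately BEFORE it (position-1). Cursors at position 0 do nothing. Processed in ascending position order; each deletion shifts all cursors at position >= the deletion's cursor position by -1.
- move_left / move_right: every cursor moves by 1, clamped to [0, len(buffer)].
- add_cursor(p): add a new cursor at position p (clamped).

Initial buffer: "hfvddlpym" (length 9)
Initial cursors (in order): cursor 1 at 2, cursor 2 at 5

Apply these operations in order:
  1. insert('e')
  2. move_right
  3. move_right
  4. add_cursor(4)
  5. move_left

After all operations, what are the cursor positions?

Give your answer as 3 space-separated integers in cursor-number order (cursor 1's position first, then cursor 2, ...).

Answer: 4 8 3

Derivation:
After op 1 (insert('e')): buffer="hfevddelpym" (len 11), cursors c1@3 c2@7, authorship ..1...2....
After op 2 (move_right): buffer="hfevddelpym" (len 11), cursors c1@4 c2@8, authorship ..1...2....
After op 3 (move_right): buffer="hfevddelpym" (len 11), cursors c1@5 c2@9, authorship ..1...2....
After op 4 (add_cursor(4)): buffer="hfevddelpym" (len 11), cursors c3@4 c1@5 c2@9, authorship ..1...2....
After op 5 (move_left): buffer="hfevddelpym" (len 11), cursors c3@3 c1@4 c2@8, authorship ..1...2....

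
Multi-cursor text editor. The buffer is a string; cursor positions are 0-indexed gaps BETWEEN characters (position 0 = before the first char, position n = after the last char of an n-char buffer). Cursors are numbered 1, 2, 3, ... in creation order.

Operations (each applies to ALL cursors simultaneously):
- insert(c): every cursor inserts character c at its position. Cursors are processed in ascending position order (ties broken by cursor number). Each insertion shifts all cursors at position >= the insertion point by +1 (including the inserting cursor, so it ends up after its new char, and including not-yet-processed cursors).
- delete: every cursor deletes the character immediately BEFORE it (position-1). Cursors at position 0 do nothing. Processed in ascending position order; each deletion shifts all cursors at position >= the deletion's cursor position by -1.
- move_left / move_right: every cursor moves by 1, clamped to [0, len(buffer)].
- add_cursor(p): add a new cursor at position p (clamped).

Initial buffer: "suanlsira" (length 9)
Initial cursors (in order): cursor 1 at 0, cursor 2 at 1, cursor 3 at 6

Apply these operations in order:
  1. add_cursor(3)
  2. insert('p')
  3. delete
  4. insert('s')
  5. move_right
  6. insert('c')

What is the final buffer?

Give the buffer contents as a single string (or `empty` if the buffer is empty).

After op 1 (add_cursor(3)): buffer="suanlsira" (len 9), cursors c1@0 c2@1 c4@3 c3@6, authorship .........
After op 2 (insert('p')): buffer="pspuapnlspira" (len 13), cursors c1@1 c2@3 c4@6 c3@10, authorship 1.2..4...3...
After op 3 (delete): buffer="suanlsira" (len 9), cursors c1@0 c2@1 c4@3 c3@6, authorship .........
After op 4 (insert('s')): buffer="sssuasnlssira" (len 13), cursors c1@1 c2@3 c4@6 c3@10, authorship 1.2..4...3...
After op 5 (move_right): buffer="sssuasnlssira" (len 13), cursors c1@2 c2@4 c4@7 c3@11, authorship 1.2..4...3...
After op 6 (insert('c')): buffer="sscsucasnclssicra" (len 17), cursors c1@3 c2@6 c4@10 c3@15, authorship 1.12.2.4.4..3.3..

Answer: sscsucasnclssicra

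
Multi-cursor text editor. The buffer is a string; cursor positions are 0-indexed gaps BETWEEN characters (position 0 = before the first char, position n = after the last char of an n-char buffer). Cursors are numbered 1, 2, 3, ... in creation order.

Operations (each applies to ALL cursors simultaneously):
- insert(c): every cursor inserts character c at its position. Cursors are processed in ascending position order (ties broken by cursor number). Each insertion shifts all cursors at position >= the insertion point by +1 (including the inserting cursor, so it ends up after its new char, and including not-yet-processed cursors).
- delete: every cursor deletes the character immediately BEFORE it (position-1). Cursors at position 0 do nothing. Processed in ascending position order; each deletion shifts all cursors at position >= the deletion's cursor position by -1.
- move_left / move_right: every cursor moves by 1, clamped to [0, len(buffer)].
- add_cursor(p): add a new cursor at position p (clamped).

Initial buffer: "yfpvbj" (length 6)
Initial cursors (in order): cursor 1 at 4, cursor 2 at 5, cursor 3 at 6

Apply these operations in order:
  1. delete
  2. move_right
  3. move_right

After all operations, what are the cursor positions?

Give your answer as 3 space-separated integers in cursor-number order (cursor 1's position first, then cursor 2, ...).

Answer: 3 3 3

Derivation:
After op 1 (delete): buffer="yfp" (len 3), cursors c1@3 c2@3 c3@3, authorship ...
After op 2 (move_right): buffer="yfp" (len 3), cursors c1@3 c2@3 c3@3, authorship ...
After op 3 (move_right): buffer="yfp" (len 3), cursors c1@3 c2@3 c3@3, authorship ...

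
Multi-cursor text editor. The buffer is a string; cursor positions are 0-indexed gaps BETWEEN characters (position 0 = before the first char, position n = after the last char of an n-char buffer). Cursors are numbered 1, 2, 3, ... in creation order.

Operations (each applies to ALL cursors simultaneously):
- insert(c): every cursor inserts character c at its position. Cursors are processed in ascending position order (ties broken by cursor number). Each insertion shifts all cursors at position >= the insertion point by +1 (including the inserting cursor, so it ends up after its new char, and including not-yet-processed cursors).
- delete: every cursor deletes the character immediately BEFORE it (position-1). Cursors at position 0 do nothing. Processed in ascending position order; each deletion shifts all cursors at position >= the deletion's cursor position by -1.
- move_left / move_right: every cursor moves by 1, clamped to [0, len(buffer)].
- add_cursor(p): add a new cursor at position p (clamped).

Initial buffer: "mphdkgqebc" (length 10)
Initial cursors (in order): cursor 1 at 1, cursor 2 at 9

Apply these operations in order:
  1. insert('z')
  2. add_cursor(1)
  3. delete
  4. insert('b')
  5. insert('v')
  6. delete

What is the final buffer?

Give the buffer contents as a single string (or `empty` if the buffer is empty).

Answer: bbphdkgqebbc

Derivation:
After op 1 (insert('z')): buffer="mzphdkgqebzc" (len 12), cursors c1@2 c2@11, authorship .1........2.
After op 2 (add_cursor(1)): buffer="mzphdkgqebzc" (len 12), cursors c3@1 c1@2 c2@11, authorship .1........2.
After op 3 (delete): buffer="phdkgqebc" (len 9), cursors c1@0 c3@0 c2@8, authorship .........
After op 4 (insert('b')): buffer="bbphdkgqebbc" (len 12), cursors c1@2 c3@2 c2@11, authorship 13........2.
After op 5 (insert('v')): buffer="bbvvphdkgqebbvc" (len 15), cursors c1@4 c3@4 c2@14, authorship 1313........22.
After op 6 (delete): buffer="bbphdkgqebbc" (len 12), cursors c1@2 c3@2 c2@11, authorship 13........2.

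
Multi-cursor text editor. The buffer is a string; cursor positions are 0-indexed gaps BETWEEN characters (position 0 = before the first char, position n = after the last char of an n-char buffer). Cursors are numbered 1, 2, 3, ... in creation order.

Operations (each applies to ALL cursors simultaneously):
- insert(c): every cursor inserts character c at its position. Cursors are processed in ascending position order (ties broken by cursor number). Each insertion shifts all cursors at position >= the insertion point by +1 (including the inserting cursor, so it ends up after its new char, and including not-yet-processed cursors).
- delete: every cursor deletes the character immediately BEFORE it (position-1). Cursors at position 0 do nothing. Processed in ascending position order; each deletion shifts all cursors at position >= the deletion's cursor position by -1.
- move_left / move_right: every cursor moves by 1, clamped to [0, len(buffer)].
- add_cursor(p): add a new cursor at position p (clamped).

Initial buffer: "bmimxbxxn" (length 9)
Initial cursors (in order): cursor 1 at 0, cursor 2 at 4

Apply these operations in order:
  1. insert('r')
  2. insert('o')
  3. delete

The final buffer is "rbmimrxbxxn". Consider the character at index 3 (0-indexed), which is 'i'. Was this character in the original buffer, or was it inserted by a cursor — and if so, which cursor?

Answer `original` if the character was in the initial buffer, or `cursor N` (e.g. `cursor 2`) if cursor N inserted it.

After op 1 (insert('r')): buffer="rbmimrxbxxn" (len 11), cursors c1@1 c2@6, authorship 1....2.....
After op 2 (insert('o')): buffer="robmimroxbxxn" (len 13), cursors c1@2 c2@8, authorship 11....22.....
After op 3 (delete): buffer="rbmimrxbxxn" (len 11), cursors c1@1 c2@6, authorship 1....2.....
Authorship (.=original, N=cursor N): 1 . . . . 2 . . . . .
Index 3: author = original

Answer: original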